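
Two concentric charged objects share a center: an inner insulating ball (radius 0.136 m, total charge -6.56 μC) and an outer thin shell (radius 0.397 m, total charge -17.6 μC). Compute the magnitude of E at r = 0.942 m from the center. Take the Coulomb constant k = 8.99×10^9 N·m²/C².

|E| ≈ 2.45×10^5 V/m

Take a concentric spherical Gaussian surface of radius r = 0.942 m (r > 0.397 m, enclosing both).
Q_enc = (-6.56 μC) + (-17.6 μC) = -2.416e-5 C.
Applying ∮E·dA = Q_enc/ε₀ with Φ = E(4πr²):
E = k|Q_enc|/r² = (8.99×10^9)(2.416×10^-5)/(0.942)² = 2.45e5 N/C.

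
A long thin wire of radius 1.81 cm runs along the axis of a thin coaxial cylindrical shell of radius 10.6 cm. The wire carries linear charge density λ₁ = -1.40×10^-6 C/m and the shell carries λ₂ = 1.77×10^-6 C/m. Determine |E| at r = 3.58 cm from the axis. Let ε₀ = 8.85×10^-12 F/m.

By cylindrical symmetry E is radial; use a coaxial Gaussian cylinder of radius 3.58 cm and length L (between the conductors, 1.81 cm < r < 10.6 cm).
The shell at 10.6 cm lies outside the Gaussian surface, so λ_enc = λ₁ = -1.40×10^-6 C/m.
Gauss's law: E·2πrL = λ_enc L/ε₀.
E = |λ_enc|/(2πε₀r) = (1.40×10^-6)/(2π·8.85×10^-12·0.0358) = 7.03×10^5 N/C.

|E| ≈ 7.03×10^5 N/C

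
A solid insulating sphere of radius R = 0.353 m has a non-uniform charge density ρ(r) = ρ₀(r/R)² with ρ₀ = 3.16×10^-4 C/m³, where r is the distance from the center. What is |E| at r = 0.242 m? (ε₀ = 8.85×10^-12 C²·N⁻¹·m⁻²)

Use a concentric Gaussian sphere at r = 0.242 m (r < R).
Q_enc = ∫₀^r ρ(r')·4πr'² dr' = (4πρ₀/R²) ∫₀^r r'^4 dr' = 4πρ₀ r^5/(5·R²) = 5.29e-6 C.
Since E is radial and uniform over the Gaussian sphere, Φ = E·4πr² = Q_enc/ε₀.
E = |Q_enc|/(4πε₀r²) = (5.29e-6)/(4π·8.85×10^-12·(0.242)²) = 8.12×10^5 N/C.

|E| = 8.12e5 N/C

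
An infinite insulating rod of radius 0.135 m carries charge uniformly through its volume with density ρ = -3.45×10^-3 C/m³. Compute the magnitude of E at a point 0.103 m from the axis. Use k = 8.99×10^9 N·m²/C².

E ≈ 2.01e7 N/C

Take a coaxial cylindrical Gaussian surface of radius r = 0.103 m and length L (r < R).
Enclosed charge per unit length: λ_enc = ρ·πr² = (-3.45×10^-3)π(0.103)² = -1.15e-4 C/m.
Gauss's law: E·2πrL = λ_enc L/ε₀.
E = 2k|λ_enc|/r = 2(8.99×10^9)(1.15×10^-4)/(0.103) = 2.01×10^7 N/C.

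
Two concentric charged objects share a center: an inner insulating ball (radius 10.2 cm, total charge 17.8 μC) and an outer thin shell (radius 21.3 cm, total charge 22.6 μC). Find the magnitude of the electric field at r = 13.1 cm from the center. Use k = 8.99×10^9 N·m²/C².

By spherical symmetry E is radial; choose a Gaussian sphere of radius r = 13.1 cm (between the bodies, 10.2 cm < r < 21.3 cm).
The shell at 21.3 cm lies outside the Gaussian surface, so Q_enc = 17.8 μC = 1.78×10^-5 C.
By Gauss's law, ∮E·dA = E·4πr² = Q_enc/ε₀.
E = k|Q_enc|/r² = (8.99×10^9)(1.78e-5)/(0.131)² = 9.32e6 N/C.

9.32e6 N/C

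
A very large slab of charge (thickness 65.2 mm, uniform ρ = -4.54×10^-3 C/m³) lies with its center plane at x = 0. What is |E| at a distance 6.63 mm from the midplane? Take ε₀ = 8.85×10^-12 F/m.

By symmetry E is perpendicular to the slab. A Gaussian pillbox from −6.63 mm to +6.63 mm (face area A) lies entirely within the slab.
Q_enc = ρ·(2x)·A and flux = 2EA, so 2EA = 2ρxA/ε₀ ⇒ E = |ρ|x/ε₀.
E = (4.54×10^-3)(0.00663)/(8.85×10^-12) = 3.40×10^6 N/C.

E ≈ 3.40×10^6 N/C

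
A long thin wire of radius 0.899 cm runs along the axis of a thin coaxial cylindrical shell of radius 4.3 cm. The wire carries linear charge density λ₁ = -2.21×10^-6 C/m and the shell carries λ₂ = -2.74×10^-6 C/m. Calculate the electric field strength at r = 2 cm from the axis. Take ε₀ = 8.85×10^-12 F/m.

Choose a coaxial cylinder of radius r = 2 cm (arbitrary length L) as the Gaussian surface (between the conductors, 0.899 cm < r < 4.3 cm).
The shell at 4.3 cm lies outside the Gaussian surface, so λ_enc = λ₁ = -2.21e-6 C/m.
Since E is radial and uniform over the curved surface, Φ = E·2πrL = Q_enc/ε₀ = λ_enc L/ε₀.
E = |λ_enc|/(2πε₀r) = (2.21×10^-6)/(2π·8.85×10^-12·0.02) = 1.99×10^6 N/C.

E = 1.99e6 N/C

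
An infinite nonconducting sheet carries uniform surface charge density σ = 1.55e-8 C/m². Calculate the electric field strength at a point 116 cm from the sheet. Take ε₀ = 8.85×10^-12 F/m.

876 V/m

Choose a cylindrical pillbox piercing the sheet, end faces (area A) parallel to it.
Flux Φ = 2EA and Q_enc = σA, so 2EA = σA/ε₀ ⇒ E = |σ|/(2ε₀), independent of distance.
E = |σ|/(2ε₀) = (1.55×10^-8)/(2·8.85×10^-12) = 876 N/C.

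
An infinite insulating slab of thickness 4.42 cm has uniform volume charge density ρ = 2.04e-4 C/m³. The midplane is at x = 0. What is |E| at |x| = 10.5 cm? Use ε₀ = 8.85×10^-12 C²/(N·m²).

|E| = 5.09×10^5 V/m

The point |x| = 10.5 cm lies outside the slab (half-thickness 0.0221 m). A symmetric pillbox spanning the full slab encloses Q_enc = ρ·d·A.
Flux = 2EA ⇒ E = |ρ|d/(2ε₀), independent of distance outside.
E = (2.04e-4)(0.0442)/(2·8.85×10^-12) = 5.09×10^5 N/C.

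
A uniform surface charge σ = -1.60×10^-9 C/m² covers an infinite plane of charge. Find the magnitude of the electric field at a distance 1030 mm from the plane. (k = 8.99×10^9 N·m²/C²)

E = 90.4 N/C

The symmetry is planar: E is normal to the sheet and the same magnitude on both sides. Take a pillbox straddling the sheet with end-cap area A.
Flux Φ = 2EA and Q_enc = σA, so 2EA = σA/ε₀ ⇒ E = |σ|/(2ε₀), independent of distance.
E = 2πk|σ| = 2π(8.99×10^9)(1.60×10^-9) = 90.4 N/C.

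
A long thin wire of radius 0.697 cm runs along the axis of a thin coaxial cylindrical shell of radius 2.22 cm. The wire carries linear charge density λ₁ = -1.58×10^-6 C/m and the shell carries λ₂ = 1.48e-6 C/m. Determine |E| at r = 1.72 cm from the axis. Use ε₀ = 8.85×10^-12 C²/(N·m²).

E = 1.65×10^6 N/C

Take a coaxial cylindrical Gaussian surface of radius r = 1.72 cm and length L (between the conductors, 0.697 cm < r < 2.22 cm).
Only the inner wire is enclosed; the outer shell contributes nothing inside itself. λ_enc = λ₁ = -1.58×10^-6 C/m.
Applying ∮E·dA = Q_enc/ε₀ with the end caps contributing no flux:
E = |λ_enc|/(2πε₀r) = (1.58×10^-6)/(2π·8.85×10^-12·0.0172) = 1.65×10^6 N/C.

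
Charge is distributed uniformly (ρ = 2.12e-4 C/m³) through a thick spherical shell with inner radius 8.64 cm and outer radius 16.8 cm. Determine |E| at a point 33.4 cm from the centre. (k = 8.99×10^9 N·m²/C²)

2.93×10^5 N/C

By spherical symmetry E is radial; choose a Gaussian sphere of radius r = 33.4 cm (r > 16.8 cm, enclosing the whole shell).
Q_enc = ρ·(4π/3)(b³ − a³) = (2.12×10^-4)·(4π/3)·((0.168)³ − (0.0864)³) = 3.638×10^-6 C.
Gauss's law: E·4πr² = Q_enc/ε₀.
E = k|Q_enc|/r² = (8.99×10^9)(3.638×10^-6)/(0.334)² = 2.93×10^5 N/C.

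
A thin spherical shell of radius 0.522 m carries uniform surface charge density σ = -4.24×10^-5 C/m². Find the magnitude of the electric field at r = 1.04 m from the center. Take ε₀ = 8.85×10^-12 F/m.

By spherical symmetry E is radial; choose a Gaussian sphere of radius r = 1.04 m (r > 0.522 m).
The entire shell is enclosed: Q_enc = σ·4πR² = (-4.24×10^-5)·4π·(0.522)² = -1.452×10^-4 C.
Gauss's law: E·4πr² = Q_enc/ε₀.
E = |Q_enc|/(4πε₀r²) = (1.452e-4)/(4π·8.85×10^-12·(1.04)²) = 1.21e6 N/C.

E = 1.21×10^6 N/C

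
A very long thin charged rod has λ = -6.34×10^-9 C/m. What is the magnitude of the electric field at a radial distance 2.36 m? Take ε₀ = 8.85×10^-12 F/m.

By cylindrical symmetry E is radial; use a coaxial Gaussian cylinder of radius 2.36 m and length L.
Q_enc = λL, so λ_enc = -6.34e-9 C/m.
Since E is radial and uniform over the curved surface, Φ = E·2πrL = Q_enc/ε₀ = λ_enc L/ε₀.
E = |λ_enc|/(2πε₀r) = (6.34×10^-9)/(2π·8.85×10^-12·2.36) = 48.3 N/C.

|E| = 48.3 N/C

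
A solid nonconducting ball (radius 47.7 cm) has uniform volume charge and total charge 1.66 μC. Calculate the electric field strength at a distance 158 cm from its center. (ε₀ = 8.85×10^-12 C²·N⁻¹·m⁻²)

Use a concentric Gaussian sphere at r = 158 cm (r > R, so the entire charge is enclosed).
Q_enc = 1.66 μC = 1.66e-6 C.
By Gauss's law, ∮E·dA = E·4πr² = Q_enc/ε₀.
E = |Q_enc|/(4πε₀r²) = (1.66×10^-6)/(4π·8.85×10^-12·(1.58)²) = 5.98×10^3 N/C.

E = 5.98×10^3 V/m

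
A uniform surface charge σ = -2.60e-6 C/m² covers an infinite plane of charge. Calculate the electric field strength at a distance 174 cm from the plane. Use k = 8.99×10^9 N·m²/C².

|E| ≈ 1.47e5 N/C

By planar symmetry E is perpendicular to the sheet and uniform; use a Gaussian pillbox with flat faces of area A on each side of the sheet.
Only the two end caps contribute flux: Φ = 2EA. With Q_enc = σA, Gauss's law gives E = |σ|/(2ε₀).
E = 2πk|σ| = 2π(8.99×10^9)(2.60×10^-6) = 1.47×10^5 N/C.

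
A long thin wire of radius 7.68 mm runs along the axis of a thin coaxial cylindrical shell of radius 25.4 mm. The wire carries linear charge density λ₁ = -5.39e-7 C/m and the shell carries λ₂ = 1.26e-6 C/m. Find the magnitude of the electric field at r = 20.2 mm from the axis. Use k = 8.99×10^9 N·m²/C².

|E| = 4.80e5 V/m

Take a coaxial cylindrical Gaussian surface of radius r = 20.2 mm and length L (between the conductors, 7.68 mm < r < 25.4 mm).
The shell at 25.4 mm lies outside the Gaussian surface, so λ_enc = λ₁ = -5.39e-7 C/m.
Gauss's law: E·2πrL = λ_enc L/ε₀.
E = 2k|λ_enc|/r = 2(8.99×10^9)(5.39×10^-7)/(0.0202) = 4.80×10^5 N/C.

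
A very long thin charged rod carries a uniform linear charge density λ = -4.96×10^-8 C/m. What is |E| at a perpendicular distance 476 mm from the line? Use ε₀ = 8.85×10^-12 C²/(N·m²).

Coaxial Gaussian cylinder, radius r = 476 mm, length L.
Q_enc = λL, so λ_enc = -4.96e-8 C/m.
Since E is radial and uniform over the curved surface, Φ = E·2πrL = Q_enc/ε₀ = λ_enc L/ε₀.
E = |λ_enc|/(2πε₀r) = (4.96×10^-8)/(2π·8.85×10^-12·0.476) = 1.87×10^3 N/C.

E = 1.87×10^3 N/C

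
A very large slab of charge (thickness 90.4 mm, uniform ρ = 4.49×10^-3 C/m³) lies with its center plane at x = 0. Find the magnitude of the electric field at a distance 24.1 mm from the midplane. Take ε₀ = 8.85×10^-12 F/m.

By symmetry E is perpendicular to the slab. A Gaussian pillbox from −24.1 mm to +24.1 mm (face area A) lies entirely within the slab.
Q_enc = ρ·(2x)·A and flux = 2EA, so 2EA = 2ρxA/ε₀ ⇒ E = |ρ|x/ε₀.
E = (4.49e-3)(0.0241)/(8.85×10^-12) = 1.22e7 N/C.

|E| ≈ 1.22×10^7 N/C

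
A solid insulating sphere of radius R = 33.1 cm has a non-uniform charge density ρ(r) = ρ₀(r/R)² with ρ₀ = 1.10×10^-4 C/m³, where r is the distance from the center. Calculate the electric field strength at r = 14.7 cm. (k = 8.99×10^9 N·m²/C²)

|E| = 7.21×10^4 V/m

Take a concentric spherical Gaussian surface of radius r = 14.7 cm (r < R).
Integrate the density: Q_enc = 4π ∫₀^r ρ₀(r'/R)^2 r'² dr' = 4πρ₀ r^5/(5·R²) = 1.732×10^-7 C.
Since E is radial and uniform over the Gaussian sphere, Φ = E·4πr² = Q_enc/ε₀.
E = k|Q_enc|/r² = (8.99×10^9)(1.732×10^-7)/(0.147)² = 7.21×10^4 N/C.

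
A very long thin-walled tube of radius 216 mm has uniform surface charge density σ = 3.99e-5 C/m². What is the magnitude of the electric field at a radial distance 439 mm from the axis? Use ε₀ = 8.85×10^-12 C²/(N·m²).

Coaxial Gaussian cylinder, radius r = 439 mm, length L (r > 216 mm).
The whole shell is enclosed: λ_enc = σ·2πR = (3.99e-5)·2π·(0.216) = 5.415e-5 C/m.
Gauss's law: E·2πrL = λ_enc L/ε₀.
E = |λ_enc|/(2πε₀r) = (5.415e-5)/(2π·8.85×10^-12·0.439) = 2.22e6 N/C.

|E| ≈ 2.22×10^6 N/C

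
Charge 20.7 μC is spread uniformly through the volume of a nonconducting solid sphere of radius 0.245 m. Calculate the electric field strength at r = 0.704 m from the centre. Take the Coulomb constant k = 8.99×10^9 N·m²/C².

E ≈ 3.75×10^5 V/m

Symmetry ⇒ E = E(r) r̂. Gaussian sphere of radius r = 0.704 m (r > R, so the entire charge is enclosed).
Q_enc = 20.7 μC = 2.07e-5 C.
By Gauss's law, ∮E·dA = E·4πr² = Q_enc/ε₀.
E = k|Q_enc|/r² = (8.99×10^9)(2.07×10^-5)/(0.704)² = 3.75e5 N/C.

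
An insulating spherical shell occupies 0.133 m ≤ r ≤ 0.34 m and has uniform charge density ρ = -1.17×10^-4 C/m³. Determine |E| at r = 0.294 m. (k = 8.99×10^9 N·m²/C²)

|E| = 1.18×10^6 V/m

By spherical symmetry E is radial; choose a Gaussian sphere of radius r = 0.294 m (within the shell material, 0.133 m < r < 0.34 m).
Only the shell between 0.133 m and r is enclosed: Q_enc = ρ·(4π/3)(r³ − a³) = (-1.17×10^-4)·(4π/3)·((0.294)³ − (0.133)³) = -1.13e-5 C.
Since E is radial and uniform over the Gaussian sphere, Φ = E·4πr² = Q_enc/ε₀.
E = k|Q_enc|/r² = (8.99×10^9)(1.13e-5)/(0.294)² = 1.18×10^6 N/C.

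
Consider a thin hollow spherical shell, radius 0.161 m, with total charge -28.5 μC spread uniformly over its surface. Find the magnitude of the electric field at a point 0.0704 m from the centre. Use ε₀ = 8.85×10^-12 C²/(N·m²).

E = 0

Take a concentric spherical Gaussian surface of radius r = 0.0704 m (inside the shell, r < 0.161 m).
All the charge is outside the Gaussian surface: Q_enc = 0, hence E = 0 everywhere inside the shell.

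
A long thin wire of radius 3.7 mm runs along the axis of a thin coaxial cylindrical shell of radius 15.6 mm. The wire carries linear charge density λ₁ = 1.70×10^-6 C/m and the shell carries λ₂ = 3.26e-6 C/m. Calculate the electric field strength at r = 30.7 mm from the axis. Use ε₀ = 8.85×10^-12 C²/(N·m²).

Choose a coaxial cylinder of radius r = 30.7 mm (arbitrary length L) as the Gaussian surface (r > 15.6 mm, enclosing both).
λ_enc = λ₁ + λ₂ = (1.70×10^-6) + (3.26e-6) = 4.96e-6 C/m.
Gauss's law: E·2πrL = λ_enc L/ε₀.
E = |λ_enc|/(2πε₀r) = (4.96×10^-6)/(2π·8.85×10^-12·0.0307) = 2.91×10^6 N/C.

E ≈ 2.91e6 V/m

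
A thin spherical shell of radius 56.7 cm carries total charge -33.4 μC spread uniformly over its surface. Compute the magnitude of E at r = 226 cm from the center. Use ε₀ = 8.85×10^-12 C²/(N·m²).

|E| ≈ 5.88×10^4 V/m

Symmetry ⇒ E = E(r) r̂. Gaussian sphere of radius r = 226 cm (r > 56.7 cm).
The entire shell is enclosed: Q_enc = -3.34×10^-5 C.
By Gauss's law, ∮E·dA = E·4πr² = Q_enc/ε₀.
E = |Q_enc|/(4πε₀r²) = (3.34×10^-5)/(4π·8.85×10^-12·(2.26)²) = 5.88e4 N/C.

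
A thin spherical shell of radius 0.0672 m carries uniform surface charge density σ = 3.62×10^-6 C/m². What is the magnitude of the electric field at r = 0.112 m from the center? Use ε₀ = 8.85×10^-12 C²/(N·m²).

Take a concentric spherical Gaussian surface of radius r = 0.112 m (r > 0.0672 m).
The entire shell is enclosed: Q_enc = σ·4πR² = (3.62e-6)·4π·(0.0672)² = 2.054×10^-7 C.
By Gauss's law, ∮E·dA = E·4πr² = Q_enc/ε₀.
E = |Q_enc|/(4πε₀r²) = (2.054×10^-7)/(4π·8.85×10^-12·(0.112)²) = 1.47×10^5 N/C.

E ≈ 1.47e5 V/m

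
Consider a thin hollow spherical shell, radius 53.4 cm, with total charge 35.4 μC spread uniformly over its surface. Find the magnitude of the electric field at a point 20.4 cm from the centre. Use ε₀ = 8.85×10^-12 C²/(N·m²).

Symmetry ⇒ E = E(r) r̂. Gaussian sphere of radius r = 20.4 cm (inside the shell, r < 53.4 cm).
No charge lies within this surface, so Q_enc = 0 and Gauss's law gives E·4πr² = 0 ⇒ E = 0.

E = 0 (no enclosed charge)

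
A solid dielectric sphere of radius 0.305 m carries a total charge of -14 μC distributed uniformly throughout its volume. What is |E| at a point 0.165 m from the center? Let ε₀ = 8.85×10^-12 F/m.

|E| = 7.32e5 N/C

Use a concentric Gaussian sphere at r = 0.165 m (r < R).
For a uniform sphere the enclosed fraction is (r/R)³, so Q_enc = (-14 μC)(0.165/0.305)³ = -2.217×10^-6 C.
Gauss's law: E·4πr² = Q_enc/ε₀.
E = |Q_enc|/(4πε₀r²) = (2.217e-6)/(4π·8.85×10^-12·(0.165)²) = 7.32e5 N/C.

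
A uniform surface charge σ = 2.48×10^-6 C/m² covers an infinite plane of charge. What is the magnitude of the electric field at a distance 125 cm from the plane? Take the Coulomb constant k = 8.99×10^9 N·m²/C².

1.40×10^5 V/m

By planar symmetry E is perpendicular to the sheet and uniform; use a Gaussian pillbox with flat faces of area A on each side of the sheet.
Flux Φ = 2EA and Q_enc = σA, so 2EA = σA/ε₀ ⇒ E = |σ|/(2ε₀), independent of distance.
E = 2πk|σ| = 2π(8.99×10^9)(2.48×10^-6) = 1.40e5 N/C.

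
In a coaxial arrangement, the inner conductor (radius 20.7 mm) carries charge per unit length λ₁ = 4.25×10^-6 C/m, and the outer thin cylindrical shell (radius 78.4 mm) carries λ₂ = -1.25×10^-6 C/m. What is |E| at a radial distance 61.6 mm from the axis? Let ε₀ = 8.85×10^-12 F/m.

Choose a coaxial cylinder of radius r = 61.6 mm (arbitrary length L) as the Gaussian surface (between the conductors, 20.7 mm < r < 78.4 mm).
The shell at 78.4 mm lies outside the Gaussian surface, so λ_enc = λ₁ = 4.25×10^-6 C/m.
Applying ∮E·dA = Q_enc/ε₀ with the end caps contributing no flux:
E = |λ_enc|/(2πε₀r) = (4.25×10^-6)/(2π·8.85×10^-12·0.0616) = 1.24e6 N/C.

|E| = 1.24×10^6 N/C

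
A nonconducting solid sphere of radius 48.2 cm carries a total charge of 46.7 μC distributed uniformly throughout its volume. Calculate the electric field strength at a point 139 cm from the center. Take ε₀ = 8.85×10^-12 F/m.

|E| ≈ 2.17e5 N/C

By spherical symmetry E is radial; choose a Gaussian sphere of radius r = 139 cm (r > R, so the entire charge is enclosed).
Q_enc = 46.7 μC = 4.67×10^-5 C.
Since E is radial and uniform over the Gaussian sphere, Φ = E·4πr² = Q_enc/ε₀.
E = |Q_enc|/(4πε₀r²) = (4.67×10^-5)/(4π·8.85×10^-12·(1.39)²) = 2.17×10^5 N/C.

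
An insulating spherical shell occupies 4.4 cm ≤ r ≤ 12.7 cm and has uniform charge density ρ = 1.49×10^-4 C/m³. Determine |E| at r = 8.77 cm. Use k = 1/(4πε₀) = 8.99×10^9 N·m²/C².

|E| = 4.30×10^5 N/C

Use a concentric Gaussian sphere at r = 8.77 cm (within the shell material, 4.4 cm < r < 12.7 cm).
Only the shell between 4.4 cm and r is enclosed: Q_enc = ρ·(4π/3)(r³ − a³) = (1.49e-4)·(4π/3)·((0.0877)³ − (0.044)³) = 3.678e-7 C.
Applying ∮E·dA = Q_enc/ε₀ with Φ = E(4πr²):
E = k|Q_enc|/r² = (8.99×10^9)(3.678×10^-7)/(0.0877)² = 4.30e5 N/C.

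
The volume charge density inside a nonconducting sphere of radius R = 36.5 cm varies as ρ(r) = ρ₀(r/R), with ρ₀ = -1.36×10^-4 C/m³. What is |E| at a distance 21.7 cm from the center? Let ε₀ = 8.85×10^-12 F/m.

|E| ≈ 4.96×10^5 N/C

Symmetry ⇒ E = E(r) r̂. Gaussian sphere of radius r = 21.7 cm (r < R).
Q_enc = ∫₀^r ρ(r')·4πr'² dr' = (4πρ₀/R) ∫₀^r r'^3 dr' = 4πρ₀ r^4/(4·R) = -2.596e-6 C.
Since E is radial and uniform over the Gaussian sphere, Φ = E·4πr² = Q_enc/ε₀.
E = |Q_enc|/(4πε₀r²) = (2.596×10^-6)/(4π·8.85×10^-12·(0.217)²) = 4.96e5 N/C.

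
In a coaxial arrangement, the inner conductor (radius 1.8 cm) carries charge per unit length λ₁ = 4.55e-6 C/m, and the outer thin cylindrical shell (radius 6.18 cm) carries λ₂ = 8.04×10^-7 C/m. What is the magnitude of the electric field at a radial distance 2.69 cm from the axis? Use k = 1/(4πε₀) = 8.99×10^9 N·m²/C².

3.04e6 N/C

Take a coaxial cylindrical Gaussian surface of radius r = 2.69 cm and length L (between the conductors, 1.8 cm < r < 6.18 cm).
Only the inner wire is enclosed; the outer shell contributes nothing inside itself. λ_enc = λ₁ = 4.55×10^-6 C/m.
Applying ∮E·dA = Q_enc/ε₀ with the end caps contributing no flux:
E = 2k|λ_enc|/r = 2(8.99×10^9)(4.55e-6)/(0.0269) = 3.04e6 N/C.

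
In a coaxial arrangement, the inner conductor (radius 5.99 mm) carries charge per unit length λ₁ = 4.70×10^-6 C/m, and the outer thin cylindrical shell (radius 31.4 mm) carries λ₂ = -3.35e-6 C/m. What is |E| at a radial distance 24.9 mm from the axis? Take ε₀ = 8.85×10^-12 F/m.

E = 3.39e6 V/m

By cylindrical symmetry E is radial; use a coaxial Gaussian cylinder of radius 24.9 mm and length L (between the conductors, 5.99 mm < r < 31.4 mm).
The shell at 31.4 mm lies outside the Gaussian surface, so λ_enc = λ₁ = 4.70e-6 C/m.
Since E is radial and uniform over the curved surface, Φ = E·2πrL = Q_enc/ε₀ = λ_enc L/ε₀.
E = |λ_enc|/(2πε₀r) = (4.70×10^-6)/(2π·8.85×10^-12·0.0249) = 3.39×10^6 N/C.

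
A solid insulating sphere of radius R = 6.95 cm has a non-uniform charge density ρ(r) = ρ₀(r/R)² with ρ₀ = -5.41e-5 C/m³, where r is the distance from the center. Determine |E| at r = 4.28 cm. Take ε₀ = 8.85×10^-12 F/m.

Use a concentric Gaussian sphere at r = 4.28 cm (r < R).
Integrate the density: Q_enc = 4π ∫₀^r ρ₀(r'/R)^2 r'² dr' = 4πρ₀ r^5/(5·R²) = -4.043×10^-9 C.
By Gauss's law, ∮E·dA = E·4πr² = Q_enc/ε₀.
E = |Q_enc|/(4πε₀r²) = (4.043×10^-9)/(4π·8.85×10^-12·(0.0428)²) = 1.98×10^4 N/C.

E ≈ 1.98e4 N/C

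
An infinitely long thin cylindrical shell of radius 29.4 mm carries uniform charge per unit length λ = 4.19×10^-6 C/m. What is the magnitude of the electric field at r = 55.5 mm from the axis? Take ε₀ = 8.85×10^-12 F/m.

E = 1.36×10^6 N/C

Choose a coaxial cylinder of radius r = 55.5 mm (arbitrary length L) as the Gaussian surface (r > 29.4 mm).
The full line charge is enclosed: λ_enc = 4.19e-6 C/m.
By Gauss's law (flux through the curved wall only), E·2πrL = λ_enc L/ε₀.
E = |λ_enc|/(2πε₀r) = (4.19e-6)/(2π·8.85×10^-12·0.0555) = 1.36e6 N/C.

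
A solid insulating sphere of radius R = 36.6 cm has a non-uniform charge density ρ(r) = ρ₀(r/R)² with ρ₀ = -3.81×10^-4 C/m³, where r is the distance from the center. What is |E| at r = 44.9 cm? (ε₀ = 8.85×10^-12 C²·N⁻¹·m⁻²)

|E| ≈ 2.09×10^6 V/m

By spherical symmetry E is radial; choose a Gaussian sphere of radius r = 44.9 cm (r > R, all charge enclosed).
Q_enc = 4π ∫₀^R ρ₀(r'/R)^2 r'² dr' = 4πρ₀R³/5 = -4.695×10^-5 C.
Gauss's law: E·4πr² = Q_enc/ε₀.
E = |Q_enc|/(4πε₀r²) = (4.695×10^-5)/(4π·8.85×10^-12·(0.449)²) = 2.09×10^6 N/C.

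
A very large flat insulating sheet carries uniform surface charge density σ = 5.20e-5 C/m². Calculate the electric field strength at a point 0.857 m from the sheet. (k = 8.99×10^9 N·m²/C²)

E ≈ 2.94×10^6 N/C

By planar symmetry E is perpendicular to the sheet and uniform; use a Gaussian pillbox with flat faces of area A on each side of the sheet.
Only the two end caps contribute flux: Φ = 2EA. With Q_enc = σA, Gauss's law gives E = |σ|/(2ε₀).
E = 2πk|σ| = 2π(8.99×10^9)(5.20×10^-5) = 2.94×10^6 N/C.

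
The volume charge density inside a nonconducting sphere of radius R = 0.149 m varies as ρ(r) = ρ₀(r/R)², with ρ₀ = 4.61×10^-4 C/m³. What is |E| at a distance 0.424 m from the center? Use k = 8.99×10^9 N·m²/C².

By spherical symmetry E is radial; choose a Gaussian sphere of radius r = 0.424 m (r > R, all charge enclosed).
Q_enc = 4π ∫₀^R ρ₀(r'/R)^2 r'² dr' = 4πρ₀R³/5 = 3.833×10^-6 C.
Gauss's law: E·4πr² = Q_enc/ε₀.
E = k|Q_enc|/r² = (8.99×10^9)(3.833e-6)/(0.424)² = 1.92e5 N/C.

1.92e5 N/C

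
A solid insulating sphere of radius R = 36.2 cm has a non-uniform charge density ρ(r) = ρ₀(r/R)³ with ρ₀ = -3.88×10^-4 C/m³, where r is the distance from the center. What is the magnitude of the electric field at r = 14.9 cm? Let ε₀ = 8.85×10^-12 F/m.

By spherical symmetry E is radial; choose a Gaussian sphere of radius r = 14.9 cm (r < R).
Integrate the density: Q_enc = 4π ∫₀^r ρ₀(r'/R)^3 r'² dr' = 4πρ₀ r^6/(6·R³) = -1.874×10^-7 C.
By Gauss's law, ∮E·dA = E·4πr² = Q_enc/ε₀.
E = |Q_enc|/(4πε₀r²) = (1.874×10^-7)/(4π·8.85×10^-12·(0.149)²) = 7.59×10^4 N/C.

7.59×10^4 N/C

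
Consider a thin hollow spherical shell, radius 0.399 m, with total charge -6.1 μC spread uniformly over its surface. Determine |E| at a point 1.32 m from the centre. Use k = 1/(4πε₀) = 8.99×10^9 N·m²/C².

|E| ≈ 3.15×10^4 N/C

By spherical symmetry E is radial; choose a Gaussian sphere of radius r = 1.32 m (r > 0.399 m).
The entire shell is enclosed: Q_enc = -6.10×10^-6 C.
Since E is radial and uniform over the Gaussian sphere, Φ = E·4πr² = Q_enc/ε₀.
E = k|Q_enc|/r² = (8.99×10^9)(6.10×10^-6)/(1.32)² = 3.15×10^4 N/C.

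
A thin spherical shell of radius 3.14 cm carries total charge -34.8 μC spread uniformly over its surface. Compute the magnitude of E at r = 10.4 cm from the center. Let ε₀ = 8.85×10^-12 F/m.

By spherical symmetry E is radial; choose a Gaussian sphere of radius r = 10.4 cm (r > 3.14 cm).
The entire shell is enclosed: Q_enc = -3.48×10^-5 C.
Gauss's law: E·4πr² = Q_enc/ε₀.
E = |Q_enc|/(4πε₀r²) = (3.48e-5)/(4π·8.85×10^-12·(0.104)²) = 2.89×10^7 N/C.

E = 2.89×10^7 N/C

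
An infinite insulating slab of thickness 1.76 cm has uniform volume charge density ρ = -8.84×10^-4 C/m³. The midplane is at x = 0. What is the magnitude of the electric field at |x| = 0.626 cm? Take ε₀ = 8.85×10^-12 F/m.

By symmetry E is perpendicular to the slab. A Gaussian pillbox from −0.626 cm to +0.626 cm (face area A) lies entirely within the slab.
Q_enc = ρ·(2x)·A and flux = 2EA, so 2EA = 2ρxA/ε₀ ⇒ E = |ρ|x/ε₀.
E = (8.84×10^-4)(0.00626)/(8.85×10^-12) = 6.25×10^5 N/C.

|E| ≈ 6.25e5 N/C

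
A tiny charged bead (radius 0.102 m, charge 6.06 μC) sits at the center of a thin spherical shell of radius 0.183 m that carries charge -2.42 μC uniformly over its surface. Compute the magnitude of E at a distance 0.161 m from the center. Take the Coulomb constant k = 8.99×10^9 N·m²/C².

|E| = 2.10×10^6 N/C

Symmetry ⇒ E = E(r) r̂. Gaussian sphere of radius r = 0.161 m (between the bodies, 0.102 m < r < 0.183 m).
Only the inner charge is enclosed; the outer shell contributes nothing inside itself. Q_enc = 6.06 μC = 6.06e-6 C.
Applying ∮E·dA = Q_enc/ε₀ with Φ = E(4πr²):
E = k|Q_enc|/r² = (8.99×10^9)(6.06e-6)/(0.161)² = 2.10×10^6 N/C.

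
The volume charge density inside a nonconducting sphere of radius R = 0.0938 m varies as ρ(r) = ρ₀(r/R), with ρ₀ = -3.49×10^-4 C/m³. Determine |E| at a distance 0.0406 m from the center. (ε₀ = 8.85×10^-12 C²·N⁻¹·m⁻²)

By spherical symmetry E is radial; choose a Gaussian sphere of radius r = 0.0406 m (r < R).
Q_enc = ∫₀^r ρ(r')·4πr'² dr' = (4πρ₀/R) ∫₀^r r'^3 dr' = 4πρ₀ r^4/(4·R) = -3.176×10^-8 C.
Since E is radial and uniform over the Gaussian sphere, Φ = E·4πr² = Q_enc/ε₀.
E = |Q_enc|/(4πε₀r²) = (3.176×10^-8)/(4π·8.85×10^-12·(0.0406)²) = 1.73×10^5 N/C.

|E| ≈ 1.73×10^5 N/C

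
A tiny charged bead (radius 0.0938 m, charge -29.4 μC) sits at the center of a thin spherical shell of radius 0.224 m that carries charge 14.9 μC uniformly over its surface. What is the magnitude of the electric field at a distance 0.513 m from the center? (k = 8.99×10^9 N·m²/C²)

By spherical symmetry E is radial; choose a Gaussian sphere of radius r = 0.513 m (r > 0.224 m, enclosing both).
Q_enc = (-29.4 μC) + (14.9 μC) = -1.45×10^-5 C.
Gauss's law: E·4πr² = Q_enc/ε₀.
E = k|Q_enc|/r² = (8.99×10^9)(1.45×10^-5)/(0.513)² = 4.95e5 N/C.

4.95×10^5 N/C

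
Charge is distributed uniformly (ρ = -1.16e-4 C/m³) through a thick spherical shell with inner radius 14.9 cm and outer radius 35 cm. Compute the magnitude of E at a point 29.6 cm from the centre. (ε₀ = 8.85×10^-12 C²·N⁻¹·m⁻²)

|E| = 1.13×10^6 N/C

Symmetry ⇒ E = E(r) r̂. Gaussian sphere of radius r = 29.6 cm (within the shell material, 14.9 cm < r < 35 cm).
Enclosed charge is the volume from a to r: Q_enc = (4π/3)ρ(r³ − a³) = -1.099×10^-5 C.
Gauss's law: E·4πr² = Q_enc/ε₀.
E = |Q_enc|/(4πε₀r²) = (1.099×10^-5)/(4π·8.85×10^-12·(0.296)²) = 1.13×10^6 N/C.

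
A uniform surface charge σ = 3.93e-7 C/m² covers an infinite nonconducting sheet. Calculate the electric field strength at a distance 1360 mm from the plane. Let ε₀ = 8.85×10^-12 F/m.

By planar symmetry E is perpendicular to the sheet and uniform; use a Gaussian pillbox with flat faces of area A on each side of the sheet.
Only the two end caps contribute flux: Φ = 2EA. With Q_enc = σA, Gauss's law gives E = |σ|/(2ε₀).
E = |σ|/(2ε₀) = (3.93e-7)/(2·8.85×10^-12) = 2.22×10^4 N/C.

|E| = 2.22×10^4 V/m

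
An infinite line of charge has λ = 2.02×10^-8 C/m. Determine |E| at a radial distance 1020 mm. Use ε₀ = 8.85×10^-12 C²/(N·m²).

By cylindrical symmetry E is radial; use a coaxial Gaussian cylinder of radius 1020 mm and length L.
Q_enc = λL, so λ_enc = 2.02e-8 C/m.
Gauss's law: E·2πrL = λ_enc L/ε₀.
E = |λ_enc|/(2πε₀r) = (2.02×10^-8)/(2π·8.85×10^-12·1.02) = 356 N/C.

|E| = 356 V/m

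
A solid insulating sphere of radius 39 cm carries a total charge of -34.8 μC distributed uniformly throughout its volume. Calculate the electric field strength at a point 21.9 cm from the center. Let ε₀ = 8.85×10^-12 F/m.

By spherical symmetry E is radial; choose a Gaussian sphere of radius r = 21.9 cm (r < R).
Only the charge within r is enclosed: Q_enc = Q·(r/R)³ = (-34.8 μC)·(21.9 cm/39 cm)³ = -6.162×10^-6 C.
Applying ∮E·dA = Q_enc/ε₀ with Φ = E(4πr²):
E = |Q_enc|/(4πε₀r²) = (6.162×10^-6)/(4π·8.85×10^-12·(0.219)²) = 1.16e6 N/C.

E = 1.16×10^6 N/C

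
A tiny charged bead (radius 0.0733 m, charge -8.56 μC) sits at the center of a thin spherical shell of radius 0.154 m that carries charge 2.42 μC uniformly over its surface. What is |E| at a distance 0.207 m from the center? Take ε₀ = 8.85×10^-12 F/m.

E = 1.29×10^6 N/C

By spherical symmetry E is radial; choose a Gaussian sphere of radius r = 0.207 m (r > 0.154 m, enclosing both).
Q_enc = (-8.56 μC) + (2.42 μC) = -6.14×10^-6 C.
By Gauss's law, ∮E·dA = E·4πr² = Q_enc/ε₀.
E = |Q_enc|/(4πε₀r²) = (6.14×10^-6)/(4π·8.85×10^-12·(0.207)²) = 1.29×10^6 N/C.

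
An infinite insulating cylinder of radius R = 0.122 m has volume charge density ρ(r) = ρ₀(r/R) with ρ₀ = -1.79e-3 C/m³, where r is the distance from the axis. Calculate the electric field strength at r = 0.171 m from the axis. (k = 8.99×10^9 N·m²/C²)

By cylindrical symmetry E is radial; use a coaxial Gaussian cylinder of radius 0.171 m and length L (r > R, full charge per length enclosed).
λ_enc = 2π ∫₀^R ρ₀(r'/R)^1 r' dr' = 2πρ₀R²/3 = -5.58×10^-5 C/m.
Gauss's law: E·2πrL = λ_enc L/ε₀.
E = 2k|λ_enc|/r = 2(8.99×10^9)(5.58×10^-5)/(0.171) = 5.87×10^6 N/C.

E = 5.87e6 N/C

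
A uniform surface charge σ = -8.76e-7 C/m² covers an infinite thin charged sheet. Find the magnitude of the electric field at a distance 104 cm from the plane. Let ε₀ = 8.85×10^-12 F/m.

The symmetry is planar: E is normal to the sheet and the same magnitude on both sides. Take a pillbox straddling the sheet with end-cap area A.
Flux Φ = 2EA and Q_enc = σA, so 2EA = σA/ε₀ ⇒ E = |σ|/(2ε₀), independent of distance.
E = |σ|/(2ε₀) = (8.76×10^-7)/(2·8.85×10^-12) = 4.95×10^4 N/C.

|E| ≈ 4.95×10^4 N/C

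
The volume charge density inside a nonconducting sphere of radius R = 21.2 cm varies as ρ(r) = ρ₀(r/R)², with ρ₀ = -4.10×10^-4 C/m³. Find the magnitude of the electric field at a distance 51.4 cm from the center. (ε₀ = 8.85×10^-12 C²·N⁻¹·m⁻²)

Symmetry ⇒ E = E(r) r̂. Gaussian sphere of radius r = 51.4 cm (r > R, all charge enclosed).
Q_enc = 4π ∫₀^R ρ₀(r'/R)^2 r'² dr' = 4πρ₀R³/5 = -9.818×10^-6 C.
Gauss's law: E·4πr² = Q_enc/ε₀.
E = |Q_enc|/(4πε₀r²) = (9.818×10^-6)/(4π·8.85×10^-12·(0.514)²) = 3.34e5 N/C.

E = 3.34e5 N/C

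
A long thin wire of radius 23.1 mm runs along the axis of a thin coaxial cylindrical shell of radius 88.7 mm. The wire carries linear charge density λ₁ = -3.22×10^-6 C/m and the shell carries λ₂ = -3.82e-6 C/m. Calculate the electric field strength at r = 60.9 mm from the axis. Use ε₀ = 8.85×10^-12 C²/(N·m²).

By cylindrical symmetry E is radial; use a coaxial Gaussian cylinder of radius 60.9 mm and length L (between the conductors, 23.1 mm < r < 88.7 mm).
Only the inner wire is enclosed; the outer shell contributes nothing inside itself. λ_enc = λ₁ = -3.22e-6 C/m.
Since E is radial and uniform over the curved surface, Φ = E·2πrL = Q_enc/ε₀ = λ_enc L/ε₀.
E = |λ_enc|/(2πε₀r) = (3.22×10^-6)/(2π·8.85×10^-12·0.0609) = 9.51×10^5 N/C.

|E| ≈ 9.51×10^5 N/C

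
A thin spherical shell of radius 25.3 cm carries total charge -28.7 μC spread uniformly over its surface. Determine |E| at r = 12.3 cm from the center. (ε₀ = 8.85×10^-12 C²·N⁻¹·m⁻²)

E = 0 (no enclosed charge)

By spherical symmetry E is radial; choose a Gaussian sphere of radius r = 12.3 cm (inside the shell, r < 25.3 cm).
No charge lies within this surface, so Q_enc = 0 and Gauss's law gives E·4πr² = 0 ⇒ E = 0.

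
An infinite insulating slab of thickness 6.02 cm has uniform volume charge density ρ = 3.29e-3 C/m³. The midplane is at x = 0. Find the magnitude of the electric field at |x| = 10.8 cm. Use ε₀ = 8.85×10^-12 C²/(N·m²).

The point |x| = 10.8 cm lies outside the slab (half-thickness 0.0301 m). A symmetric pillbox spanning the full slab encloses Q_enc = ρ·d·A.
Flux = 2EA ⇒ E = |ρ|d/(2ε₀), independent of distance outside.
E = (3.29×10^-3)(0.0602)/(2·8.85×10^-12) = 1.12×10^7 N/C.

|E| ≈ 1.12×10^7 N/C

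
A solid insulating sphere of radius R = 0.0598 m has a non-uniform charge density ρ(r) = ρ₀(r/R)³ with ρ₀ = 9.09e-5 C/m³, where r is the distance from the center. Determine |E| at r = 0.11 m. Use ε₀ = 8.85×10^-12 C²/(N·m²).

E ≈ 3.03e4 N/C

Take a concentric spherical Gaussian surface of radius r = 0.11 m (r > R, all charge enclosed).
Q_enc = 4π ∫₀^R ρ₀(r'/R)^3 r'² dr' = 4πρ₀R³/6 = 4.071e-8 C.
Applying ∮E·dA = Q_enc/ε₀ with Φ = E(4πr²):
E = |Q_enc|/(4πε₀r²) = (4.071e-8)/(4π·8.85×10^-12·(0.11)²) = 3.03e4 N/C.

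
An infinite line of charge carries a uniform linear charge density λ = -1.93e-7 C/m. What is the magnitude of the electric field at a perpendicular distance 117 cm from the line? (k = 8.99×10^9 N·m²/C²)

E ≈ 2.97×10^3 N/C

Coaxial Gaussian cylinder, radius r = 117 cm, length L.
Q_enc = λL, so λ_enc = -1.93e-7 C/m.
By Gauss's law (flux through the curved wall only), E·2πrL = λ_enc L/ε₀.
E = 2k|λ_enc|/r = 2(8.99×10^9)(1.93e-7)/(1.17) = 2.97×10^3 N/C.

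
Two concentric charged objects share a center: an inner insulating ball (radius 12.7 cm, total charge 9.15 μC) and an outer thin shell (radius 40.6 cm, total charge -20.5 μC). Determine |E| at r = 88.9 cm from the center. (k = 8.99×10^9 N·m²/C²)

Symmetry ⇒ E = E(r) r̂. Gaussian sphere of radius r = 88.9 cm (r > 40.6 cm, enclosing both).
Q_enc = (9.15 μC) + (-20.5 μC) = -1.135e-5 C.
By Gauss's law, ∮E·dA = E·4πr² = Q_enc/ε₀.
E = k|Q_enc|/r² = (8.99×10^9)(1.135×10^-5)/(0.889)² = 1.29×10^5 N/C.

|E| = 1.29e5 N/C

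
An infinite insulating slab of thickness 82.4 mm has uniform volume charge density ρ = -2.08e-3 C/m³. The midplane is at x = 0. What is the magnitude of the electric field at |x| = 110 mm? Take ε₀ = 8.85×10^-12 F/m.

The point |x| = 110 mm lies outside the slab (half-thickness 0.0412 m). A symmetric pillbox spanning the full slab encloses Q_enc = ρ·d·A.
Flux = 2EA ⇒ E = |ρ|d/(2ε₀), independent of distance outside.
E = (2.08e-3)(0.0824)/(2·8.85×10^-12) = 9.68×10^6 N/C.

9.68×10^6 V/m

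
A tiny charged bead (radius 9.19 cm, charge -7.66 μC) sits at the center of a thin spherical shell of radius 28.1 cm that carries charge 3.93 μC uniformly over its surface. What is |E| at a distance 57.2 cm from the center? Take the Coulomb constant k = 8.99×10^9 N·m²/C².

Symmetry ⇒ E = E(r) r̂. Gaussian sphere of radius r = 57.2 cm (r > 28.1 cm, enclosing both).
Q_enc = (-7.66 μC) + (3.93 μC) = -3.73×10^-6 C.
Applying ∮E·dA = Q_enc/ε₀ with Φ = E(4πr²):
E = k|Q_enc|/r² = (8.99×10^9)(3.73e-6)/(0.572)² = 1.02×10^5 N/C.

E = 1.02e5 N/C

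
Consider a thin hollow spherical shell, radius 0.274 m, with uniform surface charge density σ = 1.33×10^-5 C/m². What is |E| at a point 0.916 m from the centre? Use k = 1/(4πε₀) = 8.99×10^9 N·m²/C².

Symmetry ⇒ E = E(r) r̂. Gaussian sphere of radius r = 0.916 m (r > 0.274 m).
The entire shell is enclosed: Q_enc = σ·4πR² = (1.33×10^-5)·4π·(0.274)² = 1.255e-5 C.
Since E is radial and uniform over the Gaussian sphere, Φ = E·4πr² = Q_enc/ε₀.
E = k|Q_enc|/r² = (8.99×10^9)(1.255×10^-5)/(0.916)² = 1.34×10^5 N/C.

|E| ≈ 1.34×10^5 V/m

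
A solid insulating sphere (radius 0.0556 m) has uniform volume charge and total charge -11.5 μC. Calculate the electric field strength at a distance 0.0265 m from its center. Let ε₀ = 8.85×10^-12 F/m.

By spherical symmetry E is radial; choose a Gaussian sphere of radius r = 0.0265 m (r < R).
For a uniform sphere the enclosed fraction is (r/R)³, so Q_enc = (-11.5 μC)(0.0265/0.0556)³ = -1.245×10^-6 C.
Gauss's law: E·4πr² = Q_enc/ε₀.
E = |Q_enc|/(4πε₀r²) = (1.245e-6)/(4π·8.85×10^-12·(0.0265)²) = 1.59e7 N/C.

E ≈ 1.59e7 N/C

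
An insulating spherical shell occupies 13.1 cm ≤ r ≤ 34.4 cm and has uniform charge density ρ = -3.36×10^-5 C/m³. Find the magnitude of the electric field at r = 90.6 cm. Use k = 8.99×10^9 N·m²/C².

By spherical symmetry E is radial; choose a Gaussian sphere of radius r = 90.6 cm (r > 34.4 cm, enclosing the whole shell).
Q_enc = ρ·(4π/3)(b³ − a³) = (-3.36×10^-5)·(4π/3)·((0.344)³ − (0.131)³) = -5.413×10^-6 C.
Gauss's law: E·4πr² = Q_enc/ε₀.
E = k|Q_enc|/r² = (8.99×10^9)(5.413e-6)/(0.906)² = 5.93×10^4 N/C.

E = 5.93×10^4 N/C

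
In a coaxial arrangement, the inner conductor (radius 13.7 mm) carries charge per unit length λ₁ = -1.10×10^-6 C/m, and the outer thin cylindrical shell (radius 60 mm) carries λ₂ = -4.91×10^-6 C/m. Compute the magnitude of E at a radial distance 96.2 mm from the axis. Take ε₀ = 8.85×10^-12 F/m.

Coaxial Gaussian cylinder, radius r = 96.2 mm, length L (r > 60 mm, enclosing both).
λ_enc = λ₁ + λ₂ = (-1.10×10^-6) + (-4.91e-6) = -6.01×10^-6 C/m.
Gauss's law: E·2πrL = λ_enc L/ε₀.
E = |λ_enc|/(2πε₀r) = (6.01e-6)/(2π·8.85×10^-12·0.0962) = 1.12×10^6 N/C.

E ≈ 1.12e6 N/C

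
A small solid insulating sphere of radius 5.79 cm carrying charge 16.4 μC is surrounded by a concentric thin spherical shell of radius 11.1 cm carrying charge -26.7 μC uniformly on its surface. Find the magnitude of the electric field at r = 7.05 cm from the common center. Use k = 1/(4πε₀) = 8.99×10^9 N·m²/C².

E = 2.97×10^7 V/m

By spherical symmetry E is radial; choose a Gaussian sphere of radius r = 7.05 cm (between the bodies, 5.79 cm < r < 11.1 cm).
Only the inner charge is enclosed; the outer shell contributes nothing inside itself. Q_enc = 16.4 μC = 1.64×10^-5 C.
Since E is radial and uniform over the Gaussian sphere, Φ = E·4πr² = Q_enc/ε₀.
E = k|Q_enc|/r² = (8.99×10^9)(1.64e-5)/(0.0705)² = 2.97×10^7 N/C.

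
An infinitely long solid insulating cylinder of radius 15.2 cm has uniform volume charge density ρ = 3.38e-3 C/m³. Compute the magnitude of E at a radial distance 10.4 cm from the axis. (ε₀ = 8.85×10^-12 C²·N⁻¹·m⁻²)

|E| ≈ 1.99×10^7 N/C

By cylindrical symmetry E is radial; use a coaxial Gaussian cylinder of radius 10.4 cm and length L (r < R).
Charge inside radius r per length L is ρ·πr²·L, so λ_enc = ρπr² = 1.149×10^-4 C/m.
Since E is radial and uniform over the curved surface, Φ = E·2πrL = Q_enc/ε₀ = λ_enc L/ε₀.
E = |λ_enc|/(2πε₀r) = (1.149×10^-4)/(2π·8.85×10^-12·0.104) = 1.99×10^7 N/C.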